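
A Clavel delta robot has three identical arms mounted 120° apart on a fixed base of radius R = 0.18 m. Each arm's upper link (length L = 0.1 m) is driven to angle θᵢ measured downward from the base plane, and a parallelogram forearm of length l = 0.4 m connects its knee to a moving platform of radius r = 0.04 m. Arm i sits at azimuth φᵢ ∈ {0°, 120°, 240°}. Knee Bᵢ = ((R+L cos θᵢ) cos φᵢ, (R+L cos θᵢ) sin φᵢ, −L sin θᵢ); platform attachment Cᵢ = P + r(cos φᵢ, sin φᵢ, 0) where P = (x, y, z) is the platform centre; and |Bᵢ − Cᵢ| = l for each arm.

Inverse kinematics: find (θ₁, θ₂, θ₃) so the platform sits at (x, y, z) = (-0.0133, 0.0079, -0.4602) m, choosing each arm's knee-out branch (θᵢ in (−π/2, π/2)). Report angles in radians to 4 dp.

arm 1 (φ=0.0°): x'=-0.0133, y'=0.0079
  A cos θ + B sin θ = C:  0.1533·cos θ + -0.4602·sin θ = -0.4267
  γ=atan2(-0.4602,0.1533)=-1.2492;  ψ=arccos(-0.8798)=2.6461;  θ1=γ+ψ≈1.3969
arm 2 (φ=120.0°): x'=0.0135, y'=0.0076
  e−x'=0.1265;  (l²−L²−(e−x')²−y'²−z²)/2L = -0.3892
  √(A²+B²)=0.4773;  θ2 = -1.3025+2.5244 ≈ 1.2219
rotate P by −φ3: (-0.0002, -0.0155, -0.4602)
  A=0.1402, B=-0.4602, C=(l²−L²−A²−y'²−z²)/(2L)=-0.4084
  √(A²+B²)=0.4811;  θ3 = -1.2751+2.5847 ≈ 1.3096

θ₁ = 1.3969, θ₂ = 1.2219, θ₃ = 1.3096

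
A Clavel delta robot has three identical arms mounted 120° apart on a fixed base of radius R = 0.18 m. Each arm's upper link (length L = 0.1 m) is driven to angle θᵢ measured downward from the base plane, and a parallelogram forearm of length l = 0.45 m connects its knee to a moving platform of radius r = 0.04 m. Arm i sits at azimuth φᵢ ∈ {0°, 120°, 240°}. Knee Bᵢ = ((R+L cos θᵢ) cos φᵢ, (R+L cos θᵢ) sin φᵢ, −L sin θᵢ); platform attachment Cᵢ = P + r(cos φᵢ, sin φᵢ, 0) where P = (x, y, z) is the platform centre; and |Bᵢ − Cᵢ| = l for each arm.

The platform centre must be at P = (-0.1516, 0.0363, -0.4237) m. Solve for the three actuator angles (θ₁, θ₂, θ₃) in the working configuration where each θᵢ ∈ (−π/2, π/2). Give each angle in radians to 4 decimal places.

θ₁ = 1.3969, θ₂ = 0.0877, θ₃ = 0.4366

rotate P by −φ1: (-0.1516, 0.0363, -0.4237)
  A=0.2916, B=-0.4237, C=(l²−L²−A²−y'²−z²)/(2L)=-0.3668
  √(A²+B²)=0.5143;  θ1 = -0.9680+2.3649 ≈ 1.3969
φ2=120.0° → target in arm frame (0.1072, 0.1131)
  A cos θ + B sin θ = C:  0.0328·cos θ + -0.4237·sin θ = -0.0045
  θ2 = atan2(B,A) + arccos(C/0.4250) = 0.0877
rotate P by −φ3: (0.0444, -0.1494, -0.4237)
  A=0.0956, B=-0.4237, C=(l²−L²−A²−y'²−z²)/(2L)=-0.0925
  √(A²+B²)=0.4344;  θ3 = -1.3488+1.7854 ≈ 0.4366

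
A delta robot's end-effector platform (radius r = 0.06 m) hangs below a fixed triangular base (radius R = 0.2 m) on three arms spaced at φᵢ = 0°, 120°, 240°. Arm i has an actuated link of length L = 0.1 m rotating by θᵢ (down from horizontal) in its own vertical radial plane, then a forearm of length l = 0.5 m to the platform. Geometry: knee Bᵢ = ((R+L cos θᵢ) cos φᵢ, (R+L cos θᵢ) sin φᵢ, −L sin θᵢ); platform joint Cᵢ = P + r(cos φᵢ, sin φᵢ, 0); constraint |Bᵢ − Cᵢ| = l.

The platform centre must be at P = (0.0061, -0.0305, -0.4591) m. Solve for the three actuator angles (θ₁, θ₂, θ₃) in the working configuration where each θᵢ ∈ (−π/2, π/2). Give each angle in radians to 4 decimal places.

θ₁ = 0.1752, θ₂ = 0.3494, θ₃ = 0.0876

φ1=0.0° → target in arm frame (0.0061, -0.0305)
  e−x'=0.1339;  (l²−L²−(e−x')²−y'²−z²)/2L = 0.0518
  γ=atan2(-0.4591,0.1339)=-1.2870;  ψ=arccos(0.1084)=1.4622;  θ1=γ+ψ≈0.1752
rotate P by −φ2: (-0.0295, 0.0100, -0.4591)
  e−x'=0.1695;  (l²−L²−(e−x')²−y'²−z²)/2L = 0.0020
  γ=atan2(-0.4591,0.1695)=-1.2172;  ψ=arccos(0.0042)=1.5666;  θ2=γ+ψ≈0.3494
arm 3 (φ=240.0°): x'=0.0234, y'=0.0205
  A=0.1166, B=-0.4591, C=(l²−L²−A²−y'²−z²)/(2L)=0.0760
  γ=atan2(-0.4591,0.1166)=-1.3220;  ψ=arccos(0.1605)=1.4096;  θ3=γ+ψ≈0.0876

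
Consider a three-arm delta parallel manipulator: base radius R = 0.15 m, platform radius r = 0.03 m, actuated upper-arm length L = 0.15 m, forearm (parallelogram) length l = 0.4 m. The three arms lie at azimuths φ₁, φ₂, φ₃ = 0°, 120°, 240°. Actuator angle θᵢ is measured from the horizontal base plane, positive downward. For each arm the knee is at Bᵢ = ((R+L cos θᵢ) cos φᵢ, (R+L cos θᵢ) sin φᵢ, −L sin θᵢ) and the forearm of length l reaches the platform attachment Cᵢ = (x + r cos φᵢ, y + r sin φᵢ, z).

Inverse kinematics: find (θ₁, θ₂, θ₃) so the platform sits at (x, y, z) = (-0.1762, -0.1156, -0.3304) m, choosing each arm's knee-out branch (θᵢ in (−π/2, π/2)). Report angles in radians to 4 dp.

θ₁ = 1.3092, θ₂ = 0.6980, θ₃ = -0.3493

rotate P by −φ1: (-0.1762, -0.1156, -0.3304)
  A=0.2962, B=-0.3304, C=(l²−L²−A²−y'²−z²)/(2L)=-0.2425
  γ=atan2(-0.3304,0.2962)=-0.8399;  ψ=arccos(-0.5466)=2.1491;  θ1=γ+ψ≈1.3092
φ2=120.0° → target in arm frame (-0.0120, 0.2104)
  A=0.1320, B=-0.3304, C=(l²−L²−A²−y'²−z²)/(2L)=-0.1112
  √(A²+B²)=0.3558;  θ2 = -1.1907+1.8886 ≈ 0.6980
arm 3 (φ=240.0°): x'=0.1882, y'=-0.0948
  A cos θ + B sin θ = C:  -0.0682·cos θ + -0.3304·sin θ = 0.0490
  γ=atan2(-0.3304,-0.0682)=-1.7744;  ψ=arccos(0.1452)=1.4251;  θ3=γ+ψ≈-0.3493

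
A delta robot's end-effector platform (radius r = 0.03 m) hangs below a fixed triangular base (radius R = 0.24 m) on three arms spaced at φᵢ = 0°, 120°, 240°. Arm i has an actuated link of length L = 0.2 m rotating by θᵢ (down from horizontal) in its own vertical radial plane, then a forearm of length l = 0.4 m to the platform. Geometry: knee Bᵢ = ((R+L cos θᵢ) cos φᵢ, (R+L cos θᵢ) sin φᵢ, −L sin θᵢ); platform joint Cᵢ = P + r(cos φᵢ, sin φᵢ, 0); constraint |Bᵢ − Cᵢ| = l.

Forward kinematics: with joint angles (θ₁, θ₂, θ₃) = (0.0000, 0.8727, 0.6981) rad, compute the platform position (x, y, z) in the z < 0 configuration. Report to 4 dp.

arm 1 at φ=0.0°: e+L cos θ1 = 0.4100;  centre 1 = (0.4100, 0.0000, 0.0000)
arm 2 at φ=120.0°: e+L cos θ2 = 0.3386;  centre 2 = (-0.1693, 0.2932, -0.1532)
centre 3 = (0.3632·cos240.0°, 0.3632·sin240.0°, -0.1286) = (-0.1816, -0.3146, -0.1286)
subtract pairs → two planes through P
[-1.1586 0.5864 -0.3064]·P = -0.0300;  [-1.1832 -0.6291 -0.2571]·P = -0.0197
Cramer: x(z) = 0.0214-0.2415z;  y(z) = -0.0090+0.0455z
quadratic in z: (1.0604)z²+(0.1869)z+(-0.0089)=0, √Δ=0.2695 → z ∈ {-0.2152, 0.0389}; z = -0.2152 (taking z<0)
x = 0.0733, y = -0.0187

(0.0733, -0.0187, -0.2152)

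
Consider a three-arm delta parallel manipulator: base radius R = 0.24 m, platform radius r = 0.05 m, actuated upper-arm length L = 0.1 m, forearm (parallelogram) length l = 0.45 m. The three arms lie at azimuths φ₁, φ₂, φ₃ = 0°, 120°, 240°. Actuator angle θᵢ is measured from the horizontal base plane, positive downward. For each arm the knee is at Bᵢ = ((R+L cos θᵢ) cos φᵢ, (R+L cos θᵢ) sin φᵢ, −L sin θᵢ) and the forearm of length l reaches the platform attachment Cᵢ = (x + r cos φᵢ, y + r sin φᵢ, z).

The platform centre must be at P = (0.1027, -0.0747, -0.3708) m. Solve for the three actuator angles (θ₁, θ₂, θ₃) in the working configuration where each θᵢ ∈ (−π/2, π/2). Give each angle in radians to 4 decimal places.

θ₁ = -0.3496, θ₂ = 1.1341, θ₃ = 0.3489

φ1=0.0° → target in arm frame (0.1027, -0.0747)
  A=0.0873, B=-0.3708, C=(l²−L²−A²−y'²−z²)/(2L)=0.2090
  γ=atan2(-0.3708,0.0873)=-1.3396;  ψ=arccos(0.5487)=0.9900;  θ1=γ+ψ≈-0.3496
rotate P by −φ2: (-0.1160, -0.0516, -0.3708)
  A=0.3060, B=-0.3708, C=(l²−L²−A²−y'²−z²)/(2L)=-0.2066
  √(A²+B²)=0.4808;  θ2 = -0.8808+2.0149 ≈ 1.1341
φ3=240.0° → target in arm frame (0.0133, 0.1263)
  e−x'=0.1767;  (l²−L²−(e−x')²−y'²−z²)/2L = 0.0392
  θ3 = atan2(B,A) + arccos(C/0.4107) = 0.3489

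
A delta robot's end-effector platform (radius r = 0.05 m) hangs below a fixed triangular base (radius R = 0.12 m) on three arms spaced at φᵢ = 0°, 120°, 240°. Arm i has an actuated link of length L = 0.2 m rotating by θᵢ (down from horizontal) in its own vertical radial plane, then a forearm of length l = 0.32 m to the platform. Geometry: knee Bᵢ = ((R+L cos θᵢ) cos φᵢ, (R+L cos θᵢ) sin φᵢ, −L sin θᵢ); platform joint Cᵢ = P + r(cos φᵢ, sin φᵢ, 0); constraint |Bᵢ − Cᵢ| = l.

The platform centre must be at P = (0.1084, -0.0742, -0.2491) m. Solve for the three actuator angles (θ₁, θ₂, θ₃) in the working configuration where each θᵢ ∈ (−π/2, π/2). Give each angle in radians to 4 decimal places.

rotate P by −φ1: (0.1084, -0.0742, -0.2491)
  e−x'=-0.0384;  (l²−L²−(e−x')²−y'²−z²)/2L = -0.0166
  γ=atan2(-0.2491,-0.0384)=-1.7237;  ψ=arccos(-0.0658)=1.6366;  θ1=γ+ψ≈-0.0871
arm 2 (φ=120.0°): x'=-0.1185, y'=-0.0568
  e−x'=0.1885;  (l²−L²−(e−x')²−y'²−z²)/2L = -0.0960
  θ2 = atan2(B,A) + arccos(C/0.3124) = 0.9600
arm 3 (φ=240.0°): x'=0.0101, y'=0.1310
  A=0.0599, B=-0.2491, C=(l²−L²−A²−y'²−z²)/(2L)=-0.0510
  θ3 = atan2(B,A) + arccos(C/0.2562) = 0.4365

θ₁ = -0.0871, θ₂ = 0.9600, θ₃ = 0.4365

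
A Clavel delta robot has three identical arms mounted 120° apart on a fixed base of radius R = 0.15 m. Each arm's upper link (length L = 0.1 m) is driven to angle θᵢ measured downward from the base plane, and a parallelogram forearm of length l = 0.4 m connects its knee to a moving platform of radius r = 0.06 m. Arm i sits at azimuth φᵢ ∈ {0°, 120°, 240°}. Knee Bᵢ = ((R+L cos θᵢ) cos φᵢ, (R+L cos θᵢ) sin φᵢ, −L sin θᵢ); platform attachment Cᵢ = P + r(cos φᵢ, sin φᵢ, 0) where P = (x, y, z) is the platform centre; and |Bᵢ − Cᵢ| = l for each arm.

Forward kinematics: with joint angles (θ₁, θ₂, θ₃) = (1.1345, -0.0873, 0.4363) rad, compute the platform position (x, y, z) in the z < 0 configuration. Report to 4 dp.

(-0.1431, 0.0600, -0.3744)

centre 1 = (0.1323·cos0.0°, 0.1323·sin0.0°, -0.0906) = (0.1323, 0.0000, -0.0906)
centre 2 = (0.1896·cos120.0°, 0.1896·sin120.0°, 0.0087) = (-0.0948, 0.1642, 0.0087)
centre 3 = (0.1806·cos240.0°, 0.1806·sin240.0°, -0.0423) = (-0.0903, -0.1564, -0.0423)
|centre ₂|²−|centre ₁|² = 0.0103;  |centre ₃|²−|centre ₁|² = 0.0087
linear system: -0.4541x+0.3284y = 0.0103−0.1987z; -0.4451x+-0.3129y = 0.0087−0.0967z
det = 0.2883;  x = -0.0211+0.3259z,  y = 0.0022+-0.1544z
quadratic in z: (1.1300)z²+(0.0806)z+(-0.1283)=0, √Δ=0.7657 → z ∈ {-0.3744, 0.3031}; z = -0.3744 (taking z<0)
x = -0.1431, y = 0.0600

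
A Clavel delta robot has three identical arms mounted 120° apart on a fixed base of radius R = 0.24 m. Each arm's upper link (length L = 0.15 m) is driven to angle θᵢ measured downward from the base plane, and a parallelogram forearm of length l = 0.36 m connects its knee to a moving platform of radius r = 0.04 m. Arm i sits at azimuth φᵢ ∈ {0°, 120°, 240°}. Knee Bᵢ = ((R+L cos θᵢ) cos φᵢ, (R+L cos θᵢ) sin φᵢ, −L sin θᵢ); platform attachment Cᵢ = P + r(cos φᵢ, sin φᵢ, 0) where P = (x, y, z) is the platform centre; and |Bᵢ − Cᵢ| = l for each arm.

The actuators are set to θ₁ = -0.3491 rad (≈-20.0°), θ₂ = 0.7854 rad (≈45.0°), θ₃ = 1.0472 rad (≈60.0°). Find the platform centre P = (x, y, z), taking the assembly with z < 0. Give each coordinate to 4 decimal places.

(0.0945, 0.0252, -0.2099)

arm 1 at φ=0.0°: ρ1 = 0.3410;  centre 1 = (0.3410, 0.0000, 0.0513)
arm 2 at φ=120.0°: ρ2 = 0.3061;  centre 2 = (-0.1530, 0.2651, -0.1061)
φ3=240.0°: virtual centre (-0.1375, -0.2382, -0.1299), radius l
eliminate P² terms by subtracting sphere 1 from 2 and 3
plane₁₂: -0.9880x+0.5301y+-0.3147z = -0.0140
Cramer: x(z) = 0.0211-0.3498z;  y(z) = 0.0130-0.0582z
sphere 1 gives Az²+Bz+C=0 with A=1.1257, B=0.1196, C=-0.0245;  B²−4AC=0.1246;  roots -0.2099, 0.1036;  negative root z = -0.2099
x = 0.0945, y = 0.0252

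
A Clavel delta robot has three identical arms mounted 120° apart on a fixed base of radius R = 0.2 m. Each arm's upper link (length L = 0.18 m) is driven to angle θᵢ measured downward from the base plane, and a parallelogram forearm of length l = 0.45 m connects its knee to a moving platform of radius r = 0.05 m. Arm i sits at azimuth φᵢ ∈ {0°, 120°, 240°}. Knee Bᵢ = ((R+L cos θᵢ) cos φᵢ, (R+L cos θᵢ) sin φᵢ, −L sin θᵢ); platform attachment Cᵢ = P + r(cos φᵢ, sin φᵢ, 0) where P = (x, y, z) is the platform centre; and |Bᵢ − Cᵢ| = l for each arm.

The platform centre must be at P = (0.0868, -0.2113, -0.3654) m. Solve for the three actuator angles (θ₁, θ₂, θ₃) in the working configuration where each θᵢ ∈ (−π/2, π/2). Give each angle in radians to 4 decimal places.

θ₁ = 0.2617, θ₂ = 1.3963, θ₃ = -0.0002

rotate P by −φ1: (0.0868, -0.2113, -0.3654)
  A=0.0632, B=-0.3654, C=(l²−L²−A²−y'²−z²)/(2L)=-0.0335
  θ1 = atan2(B,A) + arccos(C/0.3708) = 0.2617
arm 2 (φ=120.0°): x'=-0.2264, y'=0.0305
  A=0.3764, B=-0.3654, C=(l²−L²−A²−y'²−z²)/(2L)=-0.2945
  θ2 = atan2(B,A) + arccos(C/0.5246) = 1.3963
φ3=240.0° → target in arm frame (0.1396, 0.1808)
  A cos θ + B sin θ = C:  0.0104·cos θ + -0.3654·sin θ = 0.0105
  γ=atan2(-0.3654,0.0104)=-1.5423;  ψ=arccos(0.0287)=1.5421;  θ3=γ+ψ≈-0.0002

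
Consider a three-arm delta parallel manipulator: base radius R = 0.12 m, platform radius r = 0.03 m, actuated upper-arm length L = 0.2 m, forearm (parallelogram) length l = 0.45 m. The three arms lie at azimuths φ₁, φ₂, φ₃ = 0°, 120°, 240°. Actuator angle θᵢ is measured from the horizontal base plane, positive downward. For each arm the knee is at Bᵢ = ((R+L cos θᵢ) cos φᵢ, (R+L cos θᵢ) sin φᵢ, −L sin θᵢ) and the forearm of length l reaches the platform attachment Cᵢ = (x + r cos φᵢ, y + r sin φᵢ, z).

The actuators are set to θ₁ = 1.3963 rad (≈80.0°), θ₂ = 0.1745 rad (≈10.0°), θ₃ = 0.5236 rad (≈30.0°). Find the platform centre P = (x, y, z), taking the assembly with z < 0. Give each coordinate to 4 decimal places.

centre 1 = (0.1247·cos0.0°, 0.1247·sin0.0°, -0.1970) = (0.1247, 0.0000, -0.1970)
centre 2 = (0.2870·cos120.0°, 0.2870·sin120.0°, -0.0347) = (-0.1435, 0.2485, -0.0347)
arm 3 at φ=240.0°: (R−r)+L cos θ3 = 0.2632;  centre 3 = (-0.1316, -0.2279, -0.1000)
eliminate P² terms by subtracting sphere 1 from 2 and 3
plane₁₂: -0.5364x+0.4970y+0.3245z = 0.0292
det = 0.4993;  x = -0.0515+0.4893z,  y = 0.0032+-0.1248z
quadratic in z: (1.2550)z²+(0.2207)z+(-0.1327)=0, √Δ=0.8453 → z ∈ {-0.4247, 0.2489}; z = -0.4247 (taking z<0)
x = -0.2593, y = 0.0562

(-0.2593, 0.0562, -0.4247)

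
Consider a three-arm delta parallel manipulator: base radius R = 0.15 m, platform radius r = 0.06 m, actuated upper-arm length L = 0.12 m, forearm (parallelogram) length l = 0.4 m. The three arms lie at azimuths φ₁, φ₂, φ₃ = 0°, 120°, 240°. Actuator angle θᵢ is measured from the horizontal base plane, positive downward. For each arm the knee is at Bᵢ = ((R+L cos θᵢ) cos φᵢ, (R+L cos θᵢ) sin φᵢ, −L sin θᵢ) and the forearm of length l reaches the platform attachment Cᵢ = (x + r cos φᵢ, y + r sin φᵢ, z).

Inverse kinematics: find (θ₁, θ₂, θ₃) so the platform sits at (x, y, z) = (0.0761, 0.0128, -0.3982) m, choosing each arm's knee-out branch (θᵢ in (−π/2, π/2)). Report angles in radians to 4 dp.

θ₁ = 0.1746, θ₂ = 0.6114, θ₃ = 0.6983

φ1=0.0° → target in arm frame (0.0761, 0.0128)
  A=0.0139, B=-0.3982, C=(l²−L²−A²−y'²−z²)/(2L)=-0.0555
  √(A²+B²)=0.3984;  θ1 = -1.5359+1.7105 ≈ 0.1746
rotate P by −φ2: (-0.0270, -0.0723, -0.3982)
  A=0.1170, B=-0.3982, C=(l²−L²−A²−y'²−z²)/(2L)=-0.1328
  θ2 = atan2(B,A) + arccos(C/0.4150) = 0.6114
rotate P by −φ3: (-0.0491, 0.0595, -0.3982)
  e−x'=0.1391;  (l²−L²−(e−x')²−y'²−z²)/2L = -0.1494
  √(A²+B²)=0.4218;  θ3 = -1.2346+1.9329 ≈ 0.6983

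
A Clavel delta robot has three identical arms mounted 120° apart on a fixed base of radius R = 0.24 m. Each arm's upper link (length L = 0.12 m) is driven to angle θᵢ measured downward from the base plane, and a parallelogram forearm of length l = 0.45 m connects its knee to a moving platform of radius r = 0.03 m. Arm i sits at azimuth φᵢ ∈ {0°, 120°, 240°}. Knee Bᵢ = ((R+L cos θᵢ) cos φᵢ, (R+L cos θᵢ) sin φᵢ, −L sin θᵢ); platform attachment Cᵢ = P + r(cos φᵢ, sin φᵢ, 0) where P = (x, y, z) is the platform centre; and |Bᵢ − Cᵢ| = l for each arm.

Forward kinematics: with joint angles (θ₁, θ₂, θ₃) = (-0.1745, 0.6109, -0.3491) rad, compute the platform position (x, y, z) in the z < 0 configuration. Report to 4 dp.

arm 1 at φ=0.0°: ρ1 = 0.3282;  centre 1 = (0.3282, 0.0000, 0.0208)
arm 2 at φ=120.0°: ρ2 = 0.3083;  centre 2 = (-0.1541, 0.2670, -0.0688)
centre 3 = (0.3228·cos240.0°, 0.3228·sin240.0°, 0.0410) = (-0.1614, -0.2795, 0.0410)
eliminate P² terms by subtracting sphere 1 from 2 and 3
[-0.9647 0.5340 -0.1793]·P = -0.0084;  [-0.9791 -0.5590 0.0404]·P = -0.0023
det = 1.0621;  x = 0.0055+-0.0741z,  y = -0.0056+0.2020z
sphere 1 gives Az²+Bz+C=0 with A=1.0463, B=0.0039, C=-0.0979;  B²−4AC=0.4099;  roots -0.3078, 0.3041;  negative root z = -0.3078
x = 0.0283, y = -0.0678

(0.0283, -0.0678, -0.3078)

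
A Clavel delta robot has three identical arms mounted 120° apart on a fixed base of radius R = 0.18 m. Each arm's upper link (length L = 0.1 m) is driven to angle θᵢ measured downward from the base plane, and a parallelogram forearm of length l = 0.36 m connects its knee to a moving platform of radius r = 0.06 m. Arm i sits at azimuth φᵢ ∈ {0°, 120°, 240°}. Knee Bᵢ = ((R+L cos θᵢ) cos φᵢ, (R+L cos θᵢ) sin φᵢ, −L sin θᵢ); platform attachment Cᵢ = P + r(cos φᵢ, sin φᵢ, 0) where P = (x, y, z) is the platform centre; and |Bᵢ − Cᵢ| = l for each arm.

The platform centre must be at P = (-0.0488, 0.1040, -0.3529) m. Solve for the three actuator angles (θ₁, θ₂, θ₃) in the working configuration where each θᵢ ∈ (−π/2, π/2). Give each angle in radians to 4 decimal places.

φ1=0.0° → target in arm frame (-0.0488, 0.1040)
  e−x'=0.1688;  (l²−L²−(e−x')²−y'²−z²)/2L = -0.2212
  θ1 = atan2(B,A) + arccos(C/0.3912) = 1.0473
φ2=120.0° → target in arm frame (0.1145, -0.0097)
  A cos θ + B sin θ = C:  0.0055·cos θ + -0.3529·sin θ = -0.0253
  √(A²+B²)=0.3529;  θ2 = -1.5551+1.6426 ≈ 0.0875
rotate P by −φ3: (-0.0657, -0.0943, -0.3529)
  e−x'=0.1857;  (l²−L²−(e−x')²−y'²−z²)/2L = -0.2415
  θ3 = atan2(B,A) + arccos(C/0.3988) = 1.1348

θ₁ = 1.0473, θ₂ = 0.0875, θ₃ = 1.1348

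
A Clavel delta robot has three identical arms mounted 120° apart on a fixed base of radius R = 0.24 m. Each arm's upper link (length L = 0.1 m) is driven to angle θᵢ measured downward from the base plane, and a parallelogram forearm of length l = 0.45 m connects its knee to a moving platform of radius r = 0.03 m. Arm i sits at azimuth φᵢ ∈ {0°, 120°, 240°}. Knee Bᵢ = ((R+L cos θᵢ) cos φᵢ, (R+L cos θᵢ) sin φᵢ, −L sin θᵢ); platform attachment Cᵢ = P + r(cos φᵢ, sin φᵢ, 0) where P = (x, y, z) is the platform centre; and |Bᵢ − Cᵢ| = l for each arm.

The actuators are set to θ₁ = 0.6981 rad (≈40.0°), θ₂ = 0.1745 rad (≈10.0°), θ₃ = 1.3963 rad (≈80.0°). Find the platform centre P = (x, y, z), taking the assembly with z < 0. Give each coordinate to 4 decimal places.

(0.0123, 0.1084, -0.4041)

centre 1 = (0.2866·cos0.0°, 0.2866·sin0.0°, -0.0643) = (0.2866, 0.0000, -0.0643)
centre 2 = (0.3085·cos120.0°, 0.3085·sin120.0°, -0.0174) = (-0.1542, 0.2672, -0.0174)
φ3=240.0°: virtual centre (-0.1137, -0.1969, -0.0985), radius l
|centre ₂|²−|centre ₁|² = 0.0092;  |centre ₃|²−|centre ₁|² = -0.0249
plane₁₂: -0.8817x+0.5343y+0.0938z = 0.0092
Cramer: x(z) = 0.0125+0.0005z;  y(z) = 0.0378-0.1748z
sphere 1 gives Az²+Bz+C=0 with A=1.0305, B=0.1151, C=-0.1218;  B²−4AC=0.5153;  roots -0.4041, 0.2925;  negative root z = -0.4041
x = 0.0123, y = 0.1084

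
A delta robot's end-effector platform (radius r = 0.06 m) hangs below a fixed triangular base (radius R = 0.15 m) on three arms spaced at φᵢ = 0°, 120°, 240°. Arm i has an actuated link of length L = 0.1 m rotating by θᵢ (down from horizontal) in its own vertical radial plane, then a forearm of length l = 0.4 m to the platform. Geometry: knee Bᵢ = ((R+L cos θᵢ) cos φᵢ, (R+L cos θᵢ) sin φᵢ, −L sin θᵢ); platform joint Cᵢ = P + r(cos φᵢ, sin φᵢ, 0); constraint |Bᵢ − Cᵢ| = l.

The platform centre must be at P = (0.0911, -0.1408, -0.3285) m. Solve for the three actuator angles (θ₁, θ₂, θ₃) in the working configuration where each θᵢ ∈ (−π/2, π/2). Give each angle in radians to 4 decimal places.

θ₁ = -0.3490, θ₂ = 0.9600, θ₃ = -0.2615

arm 1 (φ=0.0°): x'=0.0911, y'=-0.1408
  A=-0.0011, B=-0.3285, C=(l²−L²−A²−y'²−z²)/(2L)=0.1113
  γ=atan2(-0.3285,-0.0011)=-1.5741;  ψ=arccos(0.3388)=1.2251;  θ1=γ+ψ≈-0.3490
rotate P by −φ2: (-0.1675, -0.0085, -0.3285)
  A=0.2575, B=-0.3285, C=(l²−L²−A²−y'²−z²)/(2L)=-0.1214
  γ=atan2(-0.3285,0.2575)=-0.9060;  ψ=arccos(-0.2909)=1.8660;  θ2=γ+ψ≈0.9600
φ3=240.0° → target in arm frame (0.0764, 0.1493)
  e−x'=0.0136;  (l²−L²−(e−x')²−y'²−z²)/2L = 0.0981
  θ3 = atan2(B,A) + arccos(C/0.3288) = -0.2615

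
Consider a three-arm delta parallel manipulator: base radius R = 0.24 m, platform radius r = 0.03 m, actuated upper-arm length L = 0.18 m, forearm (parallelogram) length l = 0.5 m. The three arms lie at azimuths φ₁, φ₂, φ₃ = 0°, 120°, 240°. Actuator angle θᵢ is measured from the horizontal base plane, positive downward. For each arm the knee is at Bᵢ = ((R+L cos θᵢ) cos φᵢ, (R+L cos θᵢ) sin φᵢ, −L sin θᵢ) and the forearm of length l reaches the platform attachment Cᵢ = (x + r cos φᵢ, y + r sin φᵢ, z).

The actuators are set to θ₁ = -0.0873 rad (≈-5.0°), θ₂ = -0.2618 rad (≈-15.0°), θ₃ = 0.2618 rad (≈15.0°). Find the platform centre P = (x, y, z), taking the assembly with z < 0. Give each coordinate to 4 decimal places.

(0.0103, 0.0431, -0.3075)

centre 1 = (0.3893·cos0.0°, 0.3893·sin0.0°, 0.0157) = (0.3893, 0.0000, 0.0157)
arm 2 at φ=120.0°: e+L cos θ2 = 0.3839;  centre 2 = (-0.1919, 0.3324, 0.0466)
centre 3 = (0.3839·cos240.0°, 0.3839·sin240.0°, -0.0466) = (-0.1919, -0.3324, -0.0466)
subtract pairs → two planes through P
[-1.1625 0.6649 0.0618]·P = -0.0023;  [-1.1625 -0.6649 -0.1246]·P = -0.0023
Cramer: x(z) = 0.0020-0.0270z;  y(z) = 0.0000-0.1401z
into |P−centre ₁|² = l²: 1.0204z² + -0.0105z + -0.0997 = 0;  Δ = 0.4071;  z = -0.3075 or 0.3178 → z<0 root = -0.3075
x = 0.0103, y = 0.0431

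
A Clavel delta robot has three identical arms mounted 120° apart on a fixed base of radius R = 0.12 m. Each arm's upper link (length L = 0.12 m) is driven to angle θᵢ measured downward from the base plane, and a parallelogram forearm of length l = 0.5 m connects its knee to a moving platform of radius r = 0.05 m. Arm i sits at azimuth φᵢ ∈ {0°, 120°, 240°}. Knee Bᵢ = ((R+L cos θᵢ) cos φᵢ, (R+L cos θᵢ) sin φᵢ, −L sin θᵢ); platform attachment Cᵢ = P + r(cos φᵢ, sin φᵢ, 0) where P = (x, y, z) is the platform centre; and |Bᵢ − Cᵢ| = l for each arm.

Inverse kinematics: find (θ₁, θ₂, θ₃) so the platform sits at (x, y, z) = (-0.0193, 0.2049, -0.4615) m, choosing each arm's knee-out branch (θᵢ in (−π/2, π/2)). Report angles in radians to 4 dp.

θ₁ = 0.4359, θ₂ = -0.2621, θ₃ = 0.8724

arm 1 (φ=0.0°): x'=-0.0193, y'=0.2049
  e−x'=0.0893;  (l²−L²−(e−x')²−y'²−z²)/2L = -0.1139
  γ=atan2(-0.4615,0.0893)=-1.3797;  ψ=arccos(-0.2424)=1.8156;  θ1=γ+ψ≈0.4359
rotate P by −φ2: (0.1871, -0.0857, -0.4615)
  A cos θ + B sin θ = C:  -0.1171·cos θ + -0.4615·sin θ = 0.0065
  √(A²+B²)=0.4761;  θ2 = -1.8193+1.5572 ≈ -0.2621
rotate P by −φ3: (-0.1678, -0.1192, -0.4615)
  A=0.2378, B=-0.4615, C=(l²−L²−A²−y'²−z²)/(2L)=-0.2005
  θ3 = atan2(B,A) + arccos(C/0.5192) = 0.8724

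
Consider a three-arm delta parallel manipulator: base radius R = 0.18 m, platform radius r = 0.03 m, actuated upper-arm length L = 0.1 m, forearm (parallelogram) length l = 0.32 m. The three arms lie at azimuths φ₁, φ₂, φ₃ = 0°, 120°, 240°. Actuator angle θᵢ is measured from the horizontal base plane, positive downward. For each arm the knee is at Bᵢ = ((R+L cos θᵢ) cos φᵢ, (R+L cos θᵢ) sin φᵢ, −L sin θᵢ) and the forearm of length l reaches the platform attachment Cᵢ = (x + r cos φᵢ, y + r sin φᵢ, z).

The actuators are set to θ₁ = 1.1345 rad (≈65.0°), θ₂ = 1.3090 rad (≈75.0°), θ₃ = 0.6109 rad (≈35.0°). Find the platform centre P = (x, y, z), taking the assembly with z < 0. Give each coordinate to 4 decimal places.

φ1=0.0°: virtual centre (0.1923, 0.0000, -0.0906), radius l
S2 = (0.1759·cos120.0°, 0.1759·sin120.0°, -0.0966) = (-0.0879, 0.1523, -0.0966)
S3 = (0.2319·cos240.0°, 0.2319·sin240.0°, -0.0574) = (-0.1160, -0.2008, -0.0574)
eliminate P² terms by subtracting sphere 1 from 2 and 3
linear system: -0.5604x+0.3046y = -0.0049−-0.0119z; -0.6164x+-0.4017y = 0.0119−0.0665z
det = 0.4129;  x = -0.0040+0.0375z,  y = -0.0235+0.1081z
quadratic in z: (1.0131)z²+(0.1615)z+(-0.0551)=0, √Δ=0.4994 → z ∈ {-0.3262, 0.1668}; z = -0.3262 (taking z<0)
x = -0.0162, y = -0.0587

(-0.0162, -0.0587, -0.3262)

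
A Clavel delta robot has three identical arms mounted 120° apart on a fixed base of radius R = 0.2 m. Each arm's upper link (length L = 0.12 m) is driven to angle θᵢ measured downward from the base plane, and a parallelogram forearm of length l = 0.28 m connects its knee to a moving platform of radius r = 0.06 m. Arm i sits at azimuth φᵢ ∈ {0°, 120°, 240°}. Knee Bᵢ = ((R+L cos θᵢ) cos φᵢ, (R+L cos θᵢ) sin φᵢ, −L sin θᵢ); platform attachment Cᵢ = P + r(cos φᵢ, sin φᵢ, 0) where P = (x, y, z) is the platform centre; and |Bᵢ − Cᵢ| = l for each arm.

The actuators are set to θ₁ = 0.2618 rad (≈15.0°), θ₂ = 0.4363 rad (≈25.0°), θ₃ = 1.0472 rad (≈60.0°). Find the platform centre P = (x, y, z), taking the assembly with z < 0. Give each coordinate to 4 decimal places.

O1 = (0.2559·cos0.0°, 0.2559·sin0.0°, -0.0311) = (0.2559, 0.0000, -0.0311)
O2 = (0.2488·cos120.0°, 0.2488·sin120.0°, -0.0507) = (-0.1244, 0.2154, -0.0507)
arm 3 at φ=240.0°: (R−r)+L cos θ3 = 0.2000;  O3 = (-0.1000, -0.1732, -0.1039)
eliminate P² terms by subtracting sphere 1 from 2 and 3
[-0.7606 0.4309 -0.0393]·P = -0.0020;  [-0.7118 -0.3464 -0.1457]·P = -0.0157
Cramer: x(z) = 0.0130-0.1340z;  y(z) = 0.0184-0.1453z
into |P−O₁|² = l²: 1.0391z² + 0.1219z + -0.0181 = 0;  Δ = 0.0901;  z = -0.2031 or 0.0858 → z<0 root = -0.2031
x = 0.0403, y = 0.0479

(0.0403, 0.0479, -0.2031)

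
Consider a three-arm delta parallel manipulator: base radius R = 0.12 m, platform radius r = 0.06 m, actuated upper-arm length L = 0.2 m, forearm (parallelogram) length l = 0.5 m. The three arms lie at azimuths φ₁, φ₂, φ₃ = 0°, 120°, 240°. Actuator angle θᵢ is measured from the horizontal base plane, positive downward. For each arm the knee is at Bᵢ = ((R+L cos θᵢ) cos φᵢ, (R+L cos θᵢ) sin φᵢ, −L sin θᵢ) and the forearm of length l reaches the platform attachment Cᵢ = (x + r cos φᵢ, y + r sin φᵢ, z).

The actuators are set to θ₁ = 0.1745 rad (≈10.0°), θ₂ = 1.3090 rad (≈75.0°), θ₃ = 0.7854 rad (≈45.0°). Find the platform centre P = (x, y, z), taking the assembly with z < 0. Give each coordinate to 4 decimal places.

(0.2375, -0.1563, -0.5093)

centre 1 = (0.2570·cos0.0°, 0.2570·sin0.0°, -0.0347) = (0.2570, 0.0000, -0.0347)
centre 2 = (0.1118·cos120.0°, 0.1118·sin120.0°, -0.1932) = (-0.0559, 0.0968, -0.1932)
centre 3 = (0.2014·cos240.0°, 0.2014·sin240.0°, -0.1414) = (-0.1007, -0.1744, -0.1414)
|centre ₂|²−|centre ₁|² = -0.0174;  |centre ₃|²−|centre ₁|² = -0.0067
linear system: -0.6257x+0.1936y = -0.0174−-0.3169z; -0.7153x+-0.3489y = -0.0067−-0.2134z
det = 0.3568;  x = 0.0207+-0.4257z,  y = -0.0232+0.2612z
into |P−centre ₁|² = l²: 1.2495z² + 0.2585z + -0.1924 = 0;  Δ = 1.0285;  z = -0.5093 or 0.3024 → z<0 root = -0.5093
x = 0.2375, y = -0.1563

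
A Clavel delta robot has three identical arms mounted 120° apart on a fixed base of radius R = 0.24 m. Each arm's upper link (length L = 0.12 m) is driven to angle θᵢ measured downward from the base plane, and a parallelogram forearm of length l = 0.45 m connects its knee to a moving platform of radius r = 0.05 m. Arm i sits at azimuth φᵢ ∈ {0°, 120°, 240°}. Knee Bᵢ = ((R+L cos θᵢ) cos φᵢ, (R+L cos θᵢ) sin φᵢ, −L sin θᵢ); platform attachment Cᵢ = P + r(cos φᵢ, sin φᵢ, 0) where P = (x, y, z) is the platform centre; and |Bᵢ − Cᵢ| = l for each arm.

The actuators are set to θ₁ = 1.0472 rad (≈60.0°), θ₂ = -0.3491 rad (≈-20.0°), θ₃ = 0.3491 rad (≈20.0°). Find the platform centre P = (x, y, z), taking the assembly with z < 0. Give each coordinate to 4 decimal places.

arm 1 at φ=0.0°: ρ1 = 0.2500;  centre 1 = (0.2500, 0.0000, -0.1039)
centre 2 = (0.3028·cos120.0°, 0.3028·sin120.0°, 0.0410) = (-0.1514, 0.2622, 0.0410)
φ3=240.0°: virtual centre (-0.1514, -0.2622, -0.0410), radius l
subtract pairs → two planes through P
[-0.8028 0.5244 0.2899]·P = 0.0200;  [-0.8028 -0.5244 0.1258]·P = 0.0200
det = 0.8419;  x = -0.0250+0.2589z,  y = 0.0000+-0.1565z
quadratic in z: (1.0915)z²+(0.0655)z+(-0.1161)=0, √Δ=0.7149 → z ∈ {-0.3575, 0.2975}; z = -0.3575 (taking z<0)
x = -0.1175, y = 0.0560

(-0.1175, 0.0560, -0.3575)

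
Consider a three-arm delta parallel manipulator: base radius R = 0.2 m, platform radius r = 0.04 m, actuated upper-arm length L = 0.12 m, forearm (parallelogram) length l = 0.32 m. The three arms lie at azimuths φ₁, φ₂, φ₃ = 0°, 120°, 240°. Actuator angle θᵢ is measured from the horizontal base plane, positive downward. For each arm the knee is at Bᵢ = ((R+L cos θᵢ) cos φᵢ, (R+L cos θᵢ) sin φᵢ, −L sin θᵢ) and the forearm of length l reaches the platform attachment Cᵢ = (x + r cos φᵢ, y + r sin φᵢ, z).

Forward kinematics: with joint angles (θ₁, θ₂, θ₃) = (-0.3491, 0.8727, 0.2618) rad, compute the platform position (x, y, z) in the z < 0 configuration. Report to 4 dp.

(0.0573, -0.0427, -0.1916)

φ1=0.0°: virtual centre (0.2728, 0.0000, 0.0410), radius l
centre 2 = (0.2371·cos120.0°, 0.2371·sin120.0°, -0.0919) = (-0.1186, 0.2054, -0.0919)
centre 3 = (0.2759·cos240.0°, 0.2759·sin240.0°, -0.0311) = (-0.1380, -0.2389, -0.0311)
eliminate P² terms by subtracting sphere 1 from 2 and 3
plane₁₂: -0.7827x+0.4107y+-0.2659z = -0.0114
det = 0.7114;  x = 0.0071+-0.2619z,  y = -0.0143+0.1484z
sphere 1 gives Az²+Bz+C=0 with A=1.0906, B=0.0528, C=-0.0299;  B²−4AC=0.1333;  roots -0.1916, 0.1432;  negative root z = -0.1916
x = 0.0573, y = -0.0427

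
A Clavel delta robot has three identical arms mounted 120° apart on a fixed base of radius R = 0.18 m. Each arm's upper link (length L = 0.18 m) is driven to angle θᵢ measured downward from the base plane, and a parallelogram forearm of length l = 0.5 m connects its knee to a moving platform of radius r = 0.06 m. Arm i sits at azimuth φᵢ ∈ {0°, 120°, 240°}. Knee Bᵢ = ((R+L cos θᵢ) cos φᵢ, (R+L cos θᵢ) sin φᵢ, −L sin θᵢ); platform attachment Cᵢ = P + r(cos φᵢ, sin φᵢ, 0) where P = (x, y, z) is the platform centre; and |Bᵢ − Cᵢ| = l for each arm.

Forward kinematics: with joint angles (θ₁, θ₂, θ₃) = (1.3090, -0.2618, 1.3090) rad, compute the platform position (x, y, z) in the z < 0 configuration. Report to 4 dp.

centre 1 = (0.1666·cos0.0°, 0.1666·sin0.0°, -0.1739) = (0.1666, 0.0000, -0.1739)
centre 2 = (0.2939·cos120.0°, 0.2939·sin120.0°, 0.0466) = (-0.1469, 0.2545, 0.0466)
arm 3 at φ=240.0°: e+L cos θ3 = 0.1666;  centre 3 = (-0.0833, -0.1443, -0.1739)
subtract pairs → two planes through P
linear system: -0.6270x+0.5090y = 0.0305−0.4409z; -0.4998x+-0.2885y = 0.0000−0.0000z
det = 0.4353;  x = -0.0202+0.2923z,  y = 0.0351+-0.5062z
quadratic in z: (1.3417)z²+(0.2030)z+(-0.1836)=0, √Δ=1.0133 → z ∈ {-0.4533, 0.3020}; z = -0.4533 (taking z<0)
x = -0.1527, y = 0.2645

(-0.1527, 0.2645, -0.4533)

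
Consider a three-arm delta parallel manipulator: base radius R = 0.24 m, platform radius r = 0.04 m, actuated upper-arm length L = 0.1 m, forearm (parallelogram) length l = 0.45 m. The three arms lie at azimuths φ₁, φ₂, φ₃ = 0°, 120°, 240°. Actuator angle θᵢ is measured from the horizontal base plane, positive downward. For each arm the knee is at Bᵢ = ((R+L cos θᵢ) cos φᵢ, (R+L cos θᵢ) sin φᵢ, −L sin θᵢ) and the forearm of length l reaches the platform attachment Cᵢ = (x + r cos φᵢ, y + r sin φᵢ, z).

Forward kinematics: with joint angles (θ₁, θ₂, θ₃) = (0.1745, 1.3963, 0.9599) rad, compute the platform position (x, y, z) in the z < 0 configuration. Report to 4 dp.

S1 = (0.2985·cos0.0°, 0.2985·sin0.0°, -0.0174) = (0.2985, 0.0000, -0.0174)
φ2=120.0°: virtual centre (-0.1087, 0.1882, -0.0985), radius l
S3 = (0.2574·cos240.0°, 0.2574·sin240.0°, -0.0819) = (-0.1287, -0.2229, -0.0819)
subtract pairs → two planes through P
plane₁₂: -0.8143x+0.3765y+-0.1622z = -0.0324
det = 0.6846;  x = 0.0302+-0.1766z,  y = -0.0209+0.0489z
into |P−S₁|² = l²: 1.0336z² + 0.1275z + -0.1298 = 0;  Δ = 0.5528;  z = -0.4213 or 0.2980 → z<0 root = -0.4213
x = 0.1046, y = -0.0415

(0.1046, -0.0415, -0.4213)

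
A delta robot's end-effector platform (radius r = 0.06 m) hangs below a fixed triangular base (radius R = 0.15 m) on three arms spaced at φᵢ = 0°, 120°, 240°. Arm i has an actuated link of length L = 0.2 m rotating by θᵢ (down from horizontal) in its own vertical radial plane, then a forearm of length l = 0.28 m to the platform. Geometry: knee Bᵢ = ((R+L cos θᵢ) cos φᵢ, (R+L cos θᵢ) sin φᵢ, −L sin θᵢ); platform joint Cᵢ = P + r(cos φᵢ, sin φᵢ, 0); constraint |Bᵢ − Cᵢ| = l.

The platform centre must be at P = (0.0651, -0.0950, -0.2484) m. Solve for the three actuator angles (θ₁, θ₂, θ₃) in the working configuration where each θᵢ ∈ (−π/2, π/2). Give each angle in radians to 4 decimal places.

rotate P by −φ1: (0.0651, -0.0950, -0.2484)
  A=0.0249, B=-0.2484, C=(l²−L²−A²−y'²−z²)/(2L)=-0.0824
  √(A²+B²)=0.2496;  θ1 = -1.4709+1.9070 ≈ 0.4362
φ2=120.0° → target in arm frame (-0.1148, -0.0089)
  e−x'=0.2048;  (l²−L²−(e−x')²−y'²−z²)/2L = -0.1633
  γ=atan2(-0.2484,0.2048)=-0.8813;  ψ=arccos(-0.5073)=2.1029;  θ2=γ+ψ≈1.2216
arm 3 (φ=240.0°): x'=0.0497, y'=0.1039
  A=0.0403, B=-0.2484, C=(l²−L²−A²−y'²−z²)/(2L)=-0.0893
  θ3 = atan2(B,A) + arccos(C/0.2516) = 0.5235

θ₁ = 0.4362, θ₂ = 1.2216, θ₃ = 0.5235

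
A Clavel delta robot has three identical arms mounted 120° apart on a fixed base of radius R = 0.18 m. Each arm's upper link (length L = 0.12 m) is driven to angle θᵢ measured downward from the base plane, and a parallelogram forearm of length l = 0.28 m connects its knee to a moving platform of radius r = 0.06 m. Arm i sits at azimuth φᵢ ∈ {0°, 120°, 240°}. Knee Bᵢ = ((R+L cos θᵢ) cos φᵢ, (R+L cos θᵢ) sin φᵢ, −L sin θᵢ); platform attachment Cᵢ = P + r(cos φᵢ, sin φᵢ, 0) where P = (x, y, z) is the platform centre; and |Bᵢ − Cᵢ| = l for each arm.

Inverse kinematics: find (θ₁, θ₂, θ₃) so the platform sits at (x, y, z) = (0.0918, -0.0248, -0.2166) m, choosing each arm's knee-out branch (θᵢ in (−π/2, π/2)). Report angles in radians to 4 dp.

θ₁ = -0.1742, θ₂ = 1.0471, θ₃ = 0.7849

rotate P by −φ1: (0.0918, -0.0248, -0.2166)
  A cos θ + B sin θ = C:  0.0282·cos θ + -0.2166·sin θ = 0.0653
  √(A²+B²)=0.2184;  θ1 = -1.4413+1.2672 ≈ -0.1742
φ2=120.0° → target in arm frame (-0.0674, -0.0671)
  e−x'=0.1874;  (l²−L²−(e−x')²−y'²−z²)/2L = -0.0939
  γ=atan2(-0.2166,0.1874)=-0.8576;  ψ=arccos(-0.3278)=1.9047;  θ2=γ+ψ≈1.0471
rotate P by −φ3: (-0.0244, 0.0919, -0.2166)
  e−x'=0.1444;  (l²−L²−(e−x')²−y'²−z²)/2L = -0.0509
  θ3 = atan2(B,A) + arccos(C/0.2603) = 0.7849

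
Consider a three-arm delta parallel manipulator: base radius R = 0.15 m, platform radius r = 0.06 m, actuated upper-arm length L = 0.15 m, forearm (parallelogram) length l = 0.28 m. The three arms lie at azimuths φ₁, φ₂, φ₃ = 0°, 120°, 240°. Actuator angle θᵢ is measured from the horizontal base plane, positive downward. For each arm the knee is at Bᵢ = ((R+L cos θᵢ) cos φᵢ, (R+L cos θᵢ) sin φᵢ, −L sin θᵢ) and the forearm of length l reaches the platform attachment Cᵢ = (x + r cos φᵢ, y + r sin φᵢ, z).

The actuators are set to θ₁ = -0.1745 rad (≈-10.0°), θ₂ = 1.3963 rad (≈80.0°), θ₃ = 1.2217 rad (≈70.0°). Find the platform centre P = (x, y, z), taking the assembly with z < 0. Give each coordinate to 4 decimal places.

(0.1715, -0.0274, -0.2446)

φ1=0.0°: virtual centre (0.2377, 0.0000, 0.0260), radius l
φ2=120.0°: virtual centre (-0.0580, 0.1005, -0.1477), radius l
O3 = (0.1413·cos240.0°, 0.1413·sin240.0°, -0.1410) = (-0.0707, -0.1224, -0.1410)
|O₂|²−|O₁|² = -0.0219;  |O₃|²−|O₁|² = -0.0174
[-0.5915 0.2010 -0.3475]·P = -0.0219;  [-0.6168 -0.2448 -0.3340]·P = -0.0174
det = 0.2687;  x = 0.0329+-0.5663z,  y = -0.0121+0.0625z
sphere 1 gives Az²+Bz+C=0 with A=1.3246, B=0.1784, C=-0.0356;  B²−4AC=0.2206;  roots -0.2446, 0.1100;  negative root z = -0.2446
x = 0.1715, y = -0.0274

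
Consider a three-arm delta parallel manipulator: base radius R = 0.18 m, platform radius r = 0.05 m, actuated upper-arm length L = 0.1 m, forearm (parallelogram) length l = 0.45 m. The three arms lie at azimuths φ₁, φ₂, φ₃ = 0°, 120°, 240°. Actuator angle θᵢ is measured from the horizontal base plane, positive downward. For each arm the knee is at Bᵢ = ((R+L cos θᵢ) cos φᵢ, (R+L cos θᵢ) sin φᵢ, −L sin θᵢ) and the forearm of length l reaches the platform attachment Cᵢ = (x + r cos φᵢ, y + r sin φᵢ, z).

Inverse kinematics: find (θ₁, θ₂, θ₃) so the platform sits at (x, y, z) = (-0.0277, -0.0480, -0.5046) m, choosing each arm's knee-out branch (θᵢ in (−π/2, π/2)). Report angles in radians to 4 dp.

θ₁ = 1.3086, θ₂ = 1.3087, θ₃ = 0.8722

φ1=0.0° → target in arm frame (-0.0277, -0.0480)
  e−x'=0.1577;  (l²−L²−(e−x')²−y'²−z²)/2L = -0.4465
  γ=atan2(-0.5046,0.1577)=-1.2679;  ψ=arccos(-0.8445)=2.5765;  θ1=γ+ψ≈1.3086
arm 2 (φ=120.0°): x'=-0.0277, y'=0.0480
  A=0.1577, B=-0.5046, C=(l²−L²−A²−y'²−z²)/(2L)=-0.4465
  θ2 = atan2(B,A) + arccos(C/0.5287) = 1.3087
arm 3 (φ=240.0°): x'=0.0554, y'=0.0000
  A cos θ + B sin θ = C:  0.0746·cos θ + -0.5046·sin θ = -0.3384
  γ=atan2(-0.5046,0.0746)=-1.4241;  ψ=arccos(-0.6635)=2.2962;  θ3=γ+ψ≈0.8722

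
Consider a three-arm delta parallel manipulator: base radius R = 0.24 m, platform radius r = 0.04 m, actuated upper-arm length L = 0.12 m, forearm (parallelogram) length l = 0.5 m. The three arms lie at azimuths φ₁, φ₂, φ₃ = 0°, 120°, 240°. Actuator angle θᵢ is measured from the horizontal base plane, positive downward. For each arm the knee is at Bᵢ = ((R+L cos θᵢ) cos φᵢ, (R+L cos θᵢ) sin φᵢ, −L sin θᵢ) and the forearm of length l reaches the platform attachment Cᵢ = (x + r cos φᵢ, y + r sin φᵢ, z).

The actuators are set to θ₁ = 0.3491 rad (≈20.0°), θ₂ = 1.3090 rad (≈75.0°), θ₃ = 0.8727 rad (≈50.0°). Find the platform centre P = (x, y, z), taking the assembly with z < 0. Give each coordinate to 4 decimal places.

centre 1 = (0.3128·cos0.0°, 0.3128·sin0.0°, -0.0410) = (0.3128, 0.0000, -0.0410)
φ2=120.0°: virtual centre (-0.1155, 0.2001, -0.1159), radius l
φ3=240.0°: virtual centre (-0.1386, -0.2400, -0.0919), radius l
eliminate P² terms by subtracting sphere 1 from 2 and 3
plane₁₂: -0.8566x+0.4002y+-0.1497z = -0.0327
Cramer: x(z) = 0.0277-0.1458z;  y(z) = -0.0224+0.0621z
into |P−centre ₁|² = l²: 1.0251z² + 0.1624z + -0.1666 = 0;  Δ = 0.7093;  z = -0.4900 or 0.3316 → z<0 root = -0.4900
x = 0.0991, y = -0.0528

(0.0991, -0.0528, -0.4900)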